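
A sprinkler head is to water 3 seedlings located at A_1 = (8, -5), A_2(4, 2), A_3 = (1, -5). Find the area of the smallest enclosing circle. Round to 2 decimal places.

Side lengths²: A_1A_2² = 65, A_1A_3² = 49, A_2A_3² = 58.
Since A_1A_2² = 65 < 58 + 49 = 107, the triangle is acute, so the smallest enclosing circle is the circumcircle.
Circumcentre = (4.5, -33/14), r² = 1885/98.
Area = π·r² = π·1885/98 ≈ 60.43.

60.43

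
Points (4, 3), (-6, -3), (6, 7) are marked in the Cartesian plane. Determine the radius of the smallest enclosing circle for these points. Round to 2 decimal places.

7.81

Call the three points A, B, C in the order given.
Side lengths²: AB² = 136, AC² = 20, BC² = 244.
Since BC² = 244 ≥ 136 + 20 = 156, the angle opposite BC is not acute, so the smallest enclosing circle has BC as diameter.
Centre = midpoint of BC = (0, 2), r² = 244/4 = 61.
r = √61 ≈ 7.81.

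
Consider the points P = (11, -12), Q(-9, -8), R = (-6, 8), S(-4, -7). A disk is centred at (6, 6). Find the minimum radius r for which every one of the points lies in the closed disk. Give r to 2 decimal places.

20.52

The required radius is the distance from (6, 6) to the farthest point.
Squared distances: 349, 421, 148, 269.
Maximum is 421, attained at Q.
r = √421 ≈ 20.52.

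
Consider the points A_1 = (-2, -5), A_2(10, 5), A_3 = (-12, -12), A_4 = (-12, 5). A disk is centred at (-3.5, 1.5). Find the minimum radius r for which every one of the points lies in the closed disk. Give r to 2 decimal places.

15.95

The required radius is the distance from (-3.5, 1.5) to the farthest point.
Squared distances: 44.5, 194.5, 254.5, 84.5.
Maximum is 254.5, attained at A_3.
r = √(254.5) ≈ 15.95.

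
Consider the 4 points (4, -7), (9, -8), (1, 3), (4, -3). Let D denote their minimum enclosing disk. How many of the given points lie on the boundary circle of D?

The minimum enclosing circle of a finite set is fixed by two of the points (as a diameter) or three (as a circumcircle).
The farthest pair is (9, -8)–(1, 3) with squared distance 185. The circle on this segment as diameter has centre (5, -2.5) and r² = 185/4 = 46.25.
Check (4, -7): distance² to centre = 21.25 ≤ 46.25, so it lies inside.
All remaining points lie in this disk, and no smaller disk contains both endpoints, so this is the minimum enclosing circle.
The points at distance exactly r from the centre are (9, -8), (1, 3) — 2 points.

2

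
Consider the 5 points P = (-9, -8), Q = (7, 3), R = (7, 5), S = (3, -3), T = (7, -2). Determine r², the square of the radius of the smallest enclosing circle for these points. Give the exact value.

The farthest pair is P–R with squared distance 425. The circle on this segment as diameter has centre (-1, -1.5) and r² = 425/4 = 106.25.
Check Q: distance² to centre = 84.25 ≤ 106.25, so it lies inside.
All remaining points lie in this disk, and no smaller disk contains both endpoints, so this is the minimum enclosing circle.

106.25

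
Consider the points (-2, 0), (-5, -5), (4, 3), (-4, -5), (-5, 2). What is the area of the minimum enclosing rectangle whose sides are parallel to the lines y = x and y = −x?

68

In coordinates u = x + y, v = x − y the rectangle is axis-aligned; the map (x,y)→(u,v) scales areas by 2.
u-values: -2, -10, 7, -9, -3; range = 7 − (-10) = 17.
v-values: -2, 0, 1, 1, -7; range = 1 − (-7) = 8.
Area = (17 × 8) / 2 = 68.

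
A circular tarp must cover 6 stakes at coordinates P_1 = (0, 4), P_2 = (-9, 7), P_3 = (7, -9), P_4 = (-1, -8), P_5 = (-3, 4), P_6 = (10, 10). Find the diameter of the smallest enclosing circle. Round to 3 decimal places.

23.785

The minimum enclosing circle of a finite set is fixed by two of the points (as a diameter) or three (as a circumcircle).
The minimum enclosing circle is determined by three boundary points: P_2, P_3, P_6.
Their circumcentre is (35/22, 35/22) with r² = 34225/242.
The farthest remaining point P_4 is at distance² 23885/242 ≤ 34225/242.
Diameter = 2r = 2√(34225/242) ≈ 23.785.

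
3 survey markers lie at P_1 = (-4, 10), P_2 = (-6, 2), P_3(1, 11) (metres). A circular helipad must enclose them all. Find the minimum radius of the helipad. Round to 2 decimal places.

5.70

Side lengths²: P_1P_2² = 68, P_1P_3² = 26, P_2P_3² = 130.
Since P_2P_3² = 130 ≥ 68 + 26 = 94, the angle opposite P_2P_3 is not acute, so the smallest enclosing circle has P_2P_3 as diameter.
Centre = midpoint of P_2P_3 = (-2.5, 6.5), r² = 130/4 = 32.5.
r = √(32.5) ≈ 5.70.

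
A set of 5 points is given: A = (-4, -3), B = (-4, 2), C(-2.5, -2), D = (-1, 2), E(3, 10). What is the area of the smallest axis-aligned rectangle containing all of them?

x ranges over [-4, 3], width 7.
y ranges over [-3, 10], height 13.
Area = 7 × 13 = 91.

91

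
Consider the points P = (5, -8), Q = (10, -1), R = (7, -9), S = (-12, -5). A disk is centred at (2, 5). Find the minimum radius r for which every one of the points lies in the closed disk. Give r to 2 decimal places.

The required radius is the distance from (2, 5) to the farthest point.
Squared distances: 178, 100, 221, 296.
Maximum is 296, attained at S.
r = √296 ≈ 17.20.

17.20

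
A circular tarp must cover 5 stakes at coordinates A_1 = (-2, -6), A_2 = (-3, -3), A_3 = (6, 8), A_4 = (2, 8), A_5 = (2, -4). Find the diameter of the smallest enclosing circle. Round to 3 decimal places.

By Welzl's lemma the MEC is supported by two points (diametrically opposite) or three points (on a circumcircle).
The farthest pair is A_1–A_3 with squared distance 260. The circle on this segment as diameter has centre (2, 1) and r² = 260/4 = 65.
Check A_2: distance² to centre = 41 ≤ 65, so it lies inside.
All remaining points lie in this disk, and no smaller disk contains both endpoints, so this is the minimum enclosing circle.
Diameter = 2r = 2√65 ≈ 16.125.

16.125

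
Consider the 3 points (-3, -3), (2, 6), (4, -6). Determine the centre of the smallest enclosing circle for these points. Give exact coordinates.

Call the three points A, B, C in the order given.
Side lengths²: AB² = 106, AC² = 58, BC² = 148.
Since BC² = 148 < 106 + 58 = 164, the triangle is acute, so the smallest enclosing circle is the circumcircle.
Circumcentre = (31/13, -4/39), r² = 56869/1521.
Centre = (31/13, -4/39).

(31/13, -4/39)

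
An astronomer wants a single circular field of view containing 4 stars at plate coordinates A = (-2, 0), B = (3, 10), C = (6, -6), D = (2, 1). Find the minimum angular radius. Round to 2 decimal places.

The farthest pair is B–C with squared distance 265. The circle on this segment as diameter has centre (4.5, 2) and r² = 265/4 = 66.25.
Check A: distance² to centre = 46.25 ≤ 66.25, so it lies inside.
All remaining points lie in this disk, and no smaller disk contains both endpoints, so this is the minimum enclosing circle.
r = √(66.25) ≈ 8.14.

8.14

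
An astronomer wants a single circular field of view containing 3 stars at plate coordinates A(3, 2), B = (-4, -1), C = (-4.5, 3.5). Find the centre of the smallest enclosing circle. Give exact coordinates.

Side lengths²: AB² = 58, AC² = 58.5, BC² = 20.5.
Since AC² = 58.5 < 58 + 20.5 = 78.5, the triangle is acute, so the smallest enclosing circle is the circumcircle.
Circumcentre = (-43/44, 71/44), r² = 15457/968.
Centre = (-43/44, 71/44).

(-43/44, 71/44)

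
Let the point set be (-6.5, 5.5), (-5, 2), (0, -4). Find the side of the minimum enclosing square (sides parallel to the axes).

9.5

The bounding box has width 6.5 and height 9.5.
An axis-aligned square enclosing the set must have side ≥ max(width, height).
So the minimum side is max(6.5, 9.5) = 9.5.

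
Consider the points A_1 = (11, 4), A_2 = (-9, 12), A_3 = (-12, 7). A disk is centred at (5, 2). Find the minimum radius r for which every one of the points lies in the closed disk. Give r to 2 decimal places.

17.72

The required radius is the distance from (5, 2) to the farthest point.
Squared distances: 40, 296, 314.
Maximum is 314, attained at A_3.
r = √314 ≈ 17.72.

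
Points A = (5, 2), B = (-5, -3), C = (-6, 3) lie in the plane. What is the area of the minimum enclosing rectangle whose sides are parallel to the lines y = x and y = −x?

In coordinates u = x + y, v = x − y the rectangle is axis-aligned; the map (x,y)→(u,v) scales areas by 2.
u-values: 7, -8, -3; range = 7 − (-8) = 15.
v-values: 3, -2, -9; range = 3 − (-9) = 12.
Area = (15 × 12) / 2 = 90.

90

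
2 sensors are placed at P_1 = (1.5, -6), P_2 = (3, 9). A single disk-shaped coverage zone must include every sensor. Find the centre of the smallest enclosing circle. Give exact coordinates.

(2.25, 1.5)

The smallest circle enclosing two points has them as diameter endpoints.
Centre = midpoint = (2.25, 1.5); r² = |P_1P_2|²/4 = 227.25/4 = 56.8125.
Centre = (2.25, 1.5).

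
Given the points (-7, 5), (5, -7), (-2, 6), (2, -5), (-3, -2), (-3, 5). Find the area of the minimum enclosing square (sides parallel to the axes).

The bounding box has width 12 and height 13.
An axis-aligned square enclosing the set must have side ≥ max(width, height).
So the minimum side is max(12, 13) = 13.
Area = 13² = 169.

169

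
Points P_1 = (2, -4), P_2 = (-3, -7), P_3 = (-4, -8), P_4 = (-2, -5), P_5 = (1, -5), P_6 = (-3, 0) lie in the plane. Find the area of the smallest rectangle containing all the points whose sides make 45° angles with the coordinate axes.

45

In coordinates u = x + y, v = x − y the rectangle is axis-aligned; the map (x,y)→(u,v) scales areas by 2.
u-values: -2, -10, -12, -7, -4, -3; range = -2 − (-12) = 10.
v-values: 6, 4, 4, 3, 6, -3; range = 6 − (-3) = 9.
Area = (10 × 9) / 2 = 45.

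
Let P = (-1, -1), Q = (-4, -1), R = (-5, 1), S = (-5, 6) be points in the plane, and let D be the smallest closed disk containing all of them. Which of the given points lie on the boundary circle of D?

By Welzl's lemma the MEC is supported by two points (diametrically opposite) or three points (on a circumcircle).
The farthest pair is P–S with squared distance 65. The circle on this segment as diameter has centre (-3, 2.5) and r² = 65/4 = 16.25.
Check Q: distance² to centre = 13.25 ≤ 16.25, so it lies inside.
All remaining points lie in this disk, and no smaller disk contains both endpoints, so this is the minimum enclosing circle.
The points at distance exactly r from the centre are P, S — 2 points.

P, S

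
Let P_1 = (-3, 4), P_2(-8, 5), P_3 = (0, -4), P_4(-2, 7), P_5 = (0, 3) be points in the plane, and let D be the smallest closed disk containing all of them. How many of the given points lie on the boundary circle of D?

3

The minimum enclosing circle is determined by three boundary points: P_2, P_3, P_4.
Their circumcentre is (-47/14, 15/14) with r² = 3625/98.
The farthest remaining point P_5 is at distance² 1469/98 ≤ 3625/98.
The points at distance exactly r from the centre are P_2, P_3, P_4 — 3 points.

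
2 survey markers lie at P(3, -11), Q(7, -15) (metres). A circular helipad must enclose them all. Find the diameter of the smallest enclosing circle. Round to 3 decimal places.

5.657

The smallest circle enclosing two points has them as diameter endpoints.
Centre = midpoint = (5, -13); r² = |PQ|²/4 = 32/4 = 8.
Diameter = 2r = 2√8 ≈ 5.657.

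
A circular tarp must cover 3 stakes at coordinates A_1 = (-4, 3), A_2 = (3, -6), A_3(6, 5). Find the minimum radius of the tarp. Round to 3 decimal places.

6.374

Side lengths²: A_1A_2² = 130, A_1A_3² = 104, A_2A_3² = 130.
Since A_2A_3² = 130 < 130 + 104 = 234, the triangle is acute, so the smallest enclosing circle is the circumcircle.
Circumcentre = (1.75, 0.25), r² = 40.625.
r = √(40.625) ≈ 6.374.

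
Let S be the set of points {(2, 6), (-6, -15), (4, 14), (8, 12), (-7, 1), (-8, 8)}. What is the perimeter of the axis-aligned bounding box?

Width = max x − min x = 8 − (-8) = 16.
Height = max y − min y = 14 − (-15) = 29.
Perimeter = 2(16 + 29) = 90.

90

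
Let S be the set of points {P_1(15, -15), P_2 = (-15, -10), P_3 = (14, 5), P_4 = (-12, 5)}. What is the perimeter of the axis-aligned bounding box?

100

Width = max x − min x = 15 − (-15) = 30.
Height = max y − min y = 5 − (-15) = 20.
Perimeter = 2(30 + 20) = 100.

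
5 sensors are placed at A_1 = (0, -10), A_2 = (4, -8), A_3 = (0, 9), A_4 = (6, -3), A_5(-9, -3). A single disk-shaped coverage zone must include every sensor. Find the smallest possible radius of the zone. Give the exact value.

The minimum enclosing circle of a finite set is fixed by two of the points (as a diameter) or three (as a circumcircle).
The farthest pair is A_1–A_3 with squared distance 361. The circle on this segment as diameter has centre (0, -0.5) and r² = 361/4 = 90.25.
Check A_2: distance² to centre = 72.25 ≤ 90.25, so it lies inside.
All remaining points lie in this disk, and no smaller disk contains both endpoints, so this is the minimum enclosing circle.
r = √(90.25) = 9.5.

9.5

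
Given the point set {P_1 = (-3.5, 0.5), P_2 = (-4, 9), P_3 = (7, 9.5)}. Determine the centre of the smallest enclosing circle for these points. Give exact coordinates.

Side lengths²: P_1P_2² = 72.5, P_1P_3² = 191.25, P_2P_3² = 121.25.
Since P_1P_3² = 191.25 < 121.25 + 72.5 = 193.75, the triangle is acute, so the smallest enclosing circle is the circumcircle.
Circumcentre = (1.69, 5.07), r² = 47.821.
Centre = (1.69, 5.07).

(1.69, 5.07)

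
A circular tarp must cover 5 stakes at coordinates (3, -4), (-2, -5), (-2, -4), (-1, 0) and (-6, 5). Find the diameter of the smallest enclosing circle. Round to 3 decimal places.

The minimum enclosing circle of a finite set is fixed by two of the points (as a diameter) or three (as a circumcircle).
The farthest pair is (3, -4)–(-6, 5) with squared distance 162. The circle on this segment as diameter has centre (-1.5, 0.5) and r² = 162/4 = 40.5.
Check (-2, -5): distance² to centre = 30.5 ≤ 40.5, so it lies inside.
All remaining points lie in this disk, and no smaller disk contains both endpoints, so this is the minimum enclosing circle.
Diameter = 2r = 2√(40.5) ≈ 12.728.

12.728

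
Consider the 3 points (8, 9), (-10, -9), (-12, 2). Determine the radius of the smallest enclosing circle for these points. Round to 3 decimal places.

Call the three points A, B, C in the order given.
Side lengths²: AB² = 648, AC² = 449, BC² = 125.
Since AB² = 648 ≥ 449 + 125 = 574, the angle opposite AB is not acute, so the smallest enclosing circle has AB as diameter.
Centre = midpoint of AB = (-1, 0), r² = 648/4 = 162.
r = √162 ≈ 12.728.

12.728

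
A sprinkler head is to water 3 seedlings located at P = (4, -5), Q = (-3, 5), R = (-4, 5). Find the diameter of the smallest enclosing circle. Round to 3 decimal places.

12.806

Side lengths²: PQ² = 149, PR² = 164, QR² = 1.
Since PR² = 164 ≥ 149 + 1 = 150, the angle opposite PR is not acute, so the smallest enclosing circle has PR as diameter.
Centre = midpoint of PR = (0, 0), r² = 164/4 = 41.
Diameter = 2r = 2√41 ≈ 12.806.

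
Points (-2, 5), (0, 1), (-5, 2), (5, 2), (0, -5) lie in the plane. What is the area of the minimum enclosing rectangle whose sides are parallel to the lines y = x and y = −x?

In coordinates u = x + y, v = x − y the rectangle is axis-aligned; the map (x,y)→(u,v) scales areas by 2.
u-values: 3, 1, -3, 7, -5; range = 7 − (-5) = 12.
v-values: -7, -1, -7, 3, 5; range = 5 − (-7) = 12.
Area = (12 × 12) / 2 = 72.

72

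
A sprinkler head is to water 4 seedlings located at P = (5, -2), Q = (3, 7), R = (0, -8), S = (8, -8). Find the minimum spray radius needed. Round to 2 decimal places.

By Welzl's lemma the MEC is supported by two points (diametrically opposite) or three points (on a circumcircle).
The minimum enclosing circle is determined by three boundary points: Q, R, S.
Their circumcentre is (4, -1) with r² = 65.
The farthest remaining point P is at distance² 2 ≤ 65.
r = √65 ≈ 8.06.

8.06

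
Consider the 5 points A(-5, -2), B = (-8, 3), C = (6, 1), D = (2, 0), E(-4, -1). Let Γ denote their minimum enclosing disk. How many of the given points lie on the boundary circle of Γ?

2

The minimum enclosing circle of a finite set is fixed by two of the points (as a diameter) or three (as a circumcircle).
The farthest pair is B–C with squared distance 200. The circle on this segment as diameter has centre (-1, 2) and r² = 200/4 = 50.
Check A: distance² to centre = 32 ≤ 50, so it lies inside.
All remaining points lie in this disk, and no smaller disk contains both endpoints, so this is the minimum enclosing circle.
The points at distance exactly r from the centre are B, C — 2 points.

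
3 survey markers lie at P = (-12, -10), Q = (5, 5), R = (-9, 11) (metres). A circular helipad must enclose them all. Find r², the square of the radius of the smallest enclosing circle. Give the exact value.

Side lengths²: PQ² = 514, PR² = 450, QR² = 232.
Since PQ² = 514 < 450 + 232 = 682, the triangle is acute, so the smallest enclosing circle is the circumcircle.
Circumcentre = (-287/52, -11/52), r² = 186325/1352.

186325/1352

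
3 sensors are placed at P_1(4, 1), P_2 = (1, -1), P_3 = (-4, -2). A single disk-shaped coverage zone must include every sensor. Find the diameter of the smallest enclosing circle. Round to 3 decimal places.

Side lengths²: P_1P_2² = 13, P_1P_3² = 73, P_2P_3² = 26.
Since P_1P_3² = 73 ≥ 26 + 13 = 39, the angle opposite P_1P_3 is not acute, so the smallest enclosing circle has P_1P_3 as diameter.
Centre = midpoint of P_1P_3 = (0, -0.5), r² = 73/4 = 18.25.
Diameter = 2r = 2√(18.25) ≈ 8.544.

8.544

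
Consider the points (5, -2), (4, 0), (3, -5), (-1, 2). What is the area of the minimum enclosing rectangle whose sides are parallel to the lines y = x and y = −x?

In coordinates u = x + y, v = x − y the rectangle is axis-aligned; the map (x,y)→(u,v) scales areas by 2.
u-values: 3, 4, -2, 1; range = 4 − (-2) = 6.
v-values: 7, 4, 8, -3; range = 8 − (-3) = 11.
Area = (6 × 11) / 2 = 33.

33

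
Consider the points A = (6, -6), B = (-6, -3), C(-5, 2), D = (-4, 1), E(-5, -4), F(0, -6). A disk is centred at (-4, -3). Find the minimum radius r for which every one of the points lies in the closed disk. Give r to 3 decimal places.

The required radius is the distance from (-4, -3) to the farthest point.
Squared distances: 109, 4, 26, 16, 2, 25.
Maximum is 109, attained at A.
r = √109 ≈ 10.440.

10.440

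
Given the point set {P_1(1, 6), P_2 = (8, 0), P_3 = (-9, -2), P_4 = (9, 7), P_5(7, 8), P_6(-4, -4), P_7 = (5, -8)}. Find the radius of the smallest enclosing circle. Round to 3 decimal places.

The minimum enclosing circle is determined by three boundary points: P_3, P_4, P_7.
Their circumcentre is (17/26, 31/26) with r² = 34945/338.
The farthest remaining point P_5 is at distance² 29277/338 ≤ 34945/338.
r = √(34945/338) ≈ 10.168.

10.168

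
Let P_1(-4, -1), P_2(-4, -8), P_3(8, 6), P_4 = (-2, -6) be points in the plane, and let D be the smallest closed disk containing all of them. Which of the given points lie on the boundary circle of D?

P_2, P_3

By Welzl's lemma the MEC is supported by two points (diametrically opposite) or three points (on a circumcircle).
The farthest pair is P_2–P_3 with squared distance 340. The circle on this segment as diameter has centre (2, -1) and r² = 340/4 = 85.
Check P_1: distance² to centre = 36 ≤ 85, so it lies inside.
All remaining points lie in this disk, and no smaller disk contains both endpoints, so this is the minimum enclosing circle.
The points at distance exactly r from the centre are P_2, P_3 — 2 points.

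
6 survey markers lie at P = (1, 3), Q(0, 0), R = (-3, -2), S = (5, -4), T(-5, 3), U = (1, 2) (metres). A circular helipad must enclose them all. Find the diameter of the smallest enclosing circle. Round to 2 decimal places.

By Welzl's lemma the MEC is supported by two points (diametrically opposite) or three points (on a circumcircle).
The farthest pair is S–T with squared distance 149. The circle on this segment as diameter has centre (0, -0.5) and r² = 149/4 = 37.25.
Check P: distance² to centre = 13.25 ≤ 37.25, so it lies inside.
All remaining points lie in this disk, and no smaller disk contains both endpoints, so this is the minimum enclosing circle.
Diameter = 2r = 2√(37.25) ≈ 12.21.

12.21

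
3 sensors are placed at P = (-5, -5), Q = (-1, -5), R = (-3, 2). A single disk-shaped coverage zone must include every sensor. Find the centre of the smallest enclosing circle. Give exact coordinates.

Side lengths²: PQ² = 16, PR² = 53, QR² = 53.
Since QR² = 53 < 53 + 16 = 69, the triangle is acute, so the smallest enclosing circle is the circumcircle.
Circumcentre = (-3, -25/14), r² = 2809/196.
Centre = (-3, -25/14).

(-3, -25/14)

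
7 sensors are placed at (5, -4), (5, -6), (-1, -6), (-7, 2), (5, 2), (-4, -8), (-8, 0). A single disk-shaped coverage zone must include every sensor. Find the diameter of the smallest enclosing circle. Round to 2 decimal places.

14.49

A smallest enclosing disk is always determined by at most three of the input points on its boundary.
The minimum enclosing circle is determined by three boundary points: (5, -6), (5, 2), (-8, 0).
Their circumcentre is (-27/26, -2) with r² = 35465/676.
The farthest remaining point (-7, 2) is at distance² 34841/676 ≤ 35465/676.
Diameter = 2r = 2√(35465/676) ≈ 14.49.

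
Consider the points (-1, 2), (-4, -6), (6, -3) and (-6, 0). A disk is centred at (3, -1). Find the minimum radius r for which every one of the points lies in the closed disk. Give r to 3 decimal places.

9.055

The required radius is the distance from (3, -1) to the farthest point.
Squared distances: 25, 74, 13, 82.
Maximum is 82, attained at (-6, 0).
r = √82 ≈ 9.055.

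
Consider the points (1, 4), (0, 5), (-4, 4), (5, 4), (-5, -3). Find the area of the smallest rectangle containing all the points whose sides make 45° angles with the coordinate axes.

In coordinates u = x + y, v = x − y the rectangle is axis-aligned; the map (x,y)→(u,v) scales areas by 2.
u-values: 5, 5, 0, 9, -8; range = 9 − (-8) = 17.
v-values: -3, -5, -8, 1, -2; range = 1 − (-8) = 9.
Area = (17 × 9) / 2 = 76.5.

76.5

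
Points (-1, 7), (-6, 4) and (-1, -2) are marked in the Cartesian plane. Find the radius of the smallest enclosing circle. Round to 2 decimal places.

4.55

Call the three points A, B, C in the order given.
Side lengths²: AB² = 34, AC² = 81, BC² = 61.
Since AC² = 81 < 61 + 34 = 95, the triangle is acute, so the smallest enclosing circle is the circumcircle.
Circumcentre = (-1.7, 2.5), r² = 20.74.
r = √(20.74) ≈ 4.55.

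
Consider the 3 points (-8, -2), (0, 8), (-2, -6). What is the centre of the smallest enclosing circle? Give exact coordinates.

Call the three points A, B, C in the order given.
Side lengths²: AB² = 164, AC² = 52, BC² = 200.
Since BC² = 200 < 164 + 52 = 216, the triangle is acute, so the smallest enclosing circle is the circumcircle.
Circumcentre = (-37/23, 25/23), r² = 26650/529.
Centre = (-37/23, 25/23).

(-37/23, 25/23)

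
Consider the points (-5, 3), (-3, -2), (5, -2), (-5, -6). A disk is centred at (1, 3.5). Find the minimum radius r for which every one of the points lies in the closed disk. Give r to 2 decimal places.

11.24

The required radius is the distance from (1, 3.5) to the farthest point.
Squared distances: 36.25, 46.25, 46.25, 126.25.
Maximum is 126.25, attained at (-5, -6).
r = √(126.25) ≈ 11.24.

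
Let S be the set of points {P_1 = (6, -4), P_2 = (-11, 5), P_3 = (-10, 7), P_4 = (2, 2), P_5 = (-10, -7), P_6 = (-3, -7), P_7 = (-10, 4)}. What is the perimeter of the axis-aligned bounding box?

Width = max x − min x = 6 − (-11) = 17.
Height = max y − min y = 7 − (-7) = 14.
Perimeter = 2(17 + 14) = 62.

62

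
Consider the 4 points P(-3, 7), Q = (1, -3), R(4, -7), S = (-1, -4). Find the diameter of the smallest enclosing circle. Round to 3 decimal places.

15.652

A smallest enclosing disk is always determined by at most three of the input points on its boundary.
The farthest pair is P–R with squared distance 245. The circle on this segment as diameter has centre (0.5, 0) and r² = 245/4 = 61.25.
Check Q: distance² to centre = 9.25 ≤ 61.25, so it lies inside.
All remaining points lie in this disk, and no smaller disk contains both endpoints, so this is the minimum enclosing circle.
Diameter = 2r = 2√(61.25) ≈ 15.652.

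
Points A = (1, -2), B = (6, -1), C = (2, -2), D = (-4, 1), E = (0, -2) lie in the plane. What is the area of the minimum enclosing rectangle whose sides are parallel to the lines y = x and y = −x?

48

In coordinates u = x + y, v = x − y the rectangle is axis-aligned; the map (x,y)→(u,v) scales areas by 2.
u-values: -1, 5, 0, -3, -2; range = 5 − (-3) = 8.
v-values: 3, 7, 4, -5, 2; range = 7 − (-5) = 12.
Area = (8 × 12) / 2 = 48.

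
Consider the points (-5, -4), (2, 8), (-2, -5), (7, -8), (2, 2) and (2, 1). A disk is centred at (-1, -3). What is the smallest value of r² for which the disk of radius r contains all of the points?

The required radius is the distance from (-1, -3) to the farthest point.
Squared distances: 17, 130, 5, 89, 34, 25.
Maximum is 130, attained at (2, 8).

130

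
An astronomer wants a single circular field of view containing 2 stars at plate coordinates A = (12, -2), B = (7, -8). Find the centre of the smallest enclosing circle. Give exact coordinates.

(9.5, -5)

The smallest circle enclosing two points has them as diameter endpoints.
Centre = midpoint = (9.5, -5); r² = |AB|²/4 = 61/4 = 15.25.
Centre = (9.5, -5).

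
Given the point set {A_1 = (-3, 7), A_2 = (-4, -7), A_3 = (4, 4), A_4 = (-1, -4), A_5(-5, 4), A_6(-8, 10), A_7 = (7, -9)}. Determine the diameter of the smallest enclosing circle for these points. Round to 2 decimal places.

The minimum enclosing circle of a finite set is fixed by two of the points (as a diameter) or three (as a circumcircle).
The farthest pair is A_6–A_7 with squared distance 586. The circle on this segment as diameter has centre (-0.5, 0.5) and r² = 586/4 = 146.5.
Check A_1: distance² to centre = 48.5 ≤ 146.5, so it lies inside.
All remaining points lie in this disk, and no smaller disk contains both endpoints, so this is the minimum enclosing circle.
Diameter = 2r = 2√(146.5) ≈ 24.21.

24.21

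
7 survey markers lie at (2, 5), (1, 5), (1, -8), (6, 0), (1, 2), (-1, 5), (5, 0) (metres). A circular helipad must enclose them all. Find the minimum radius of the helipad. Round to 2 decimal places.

The minimum enclosing circle of a finite set is fixed by two of the points (as a diameter) or three (as a circumcircle).
The minimum enclosing circle is determined by three boundary points: (2, 5), (1, -8), (-1, 5).
Their circumcentre is (0.5, -37/26) with r² = 14705/338.
The farthest remaining point (1, 5) is at distance² 14029/338 ≤ 14705/338.
r = √(14705/338) ≈ 6.60.

6.60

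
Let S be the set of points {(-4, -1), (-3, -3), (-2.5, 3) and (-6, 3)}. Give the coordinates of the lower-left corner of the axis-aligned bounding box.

x-range [-6, -2.5], y-range [-3, 3].
The lower-left corner is (-6, -3).

(-6, -3)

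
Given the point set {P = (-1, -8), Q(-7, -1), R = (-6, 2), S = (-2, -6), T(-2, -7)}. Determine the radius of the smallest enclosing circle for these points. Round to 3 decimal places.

5.590

The farthest pair is P–R with squared distance 125. The circle on this segment as diameter has centre (-3.5, -3) and r² = 125/4 = 31.25.
Check Q: distance² to centre = 16.25 ≤ 31.25, so it lies inside.
All remaining points lie in this disk, and no smaller disk contains both endpoints, so this is the minimum enclosing circle.
r = √(31.25) ≈ 5.590.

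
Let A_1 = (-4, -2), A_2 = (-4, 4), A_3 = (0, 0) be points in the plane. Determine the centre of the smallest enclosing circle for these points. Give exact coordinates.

Side lengths²: A_1A_2² = 36, A_1A_3² = 20, A_2A_3² = 32.
Since A_1A_2² = 36 < 32 + 20 = 52, the triangle is acute, so the smallest enclosing circle is the circumcircle.
Circumcentre = (-3, 1), r² = 10.
Centre = (-3, 1).

(-3, 1)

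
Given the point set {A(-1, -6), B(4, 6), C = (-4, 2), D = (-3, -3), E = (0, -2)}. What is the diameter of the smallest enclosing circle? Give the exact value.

13

The minimum enclosing circle of a finite set is fixed by two of the points (as a diameter) or three (as a circumcircle).
The farthest pair is A–B with squared distance 169. The circle on this segment as diameter has centre (1.5, 0) and r² = 169/4 = 42.25.
Check C: distance² to centre = 34.25 ≤ 42.25, so it lies inside.
All remaining points lie in this disk, and no smaller disk contains both endpoints, so this is the minimum enclosing circle.
Diameter = 2r = 2√(42.25) = 13.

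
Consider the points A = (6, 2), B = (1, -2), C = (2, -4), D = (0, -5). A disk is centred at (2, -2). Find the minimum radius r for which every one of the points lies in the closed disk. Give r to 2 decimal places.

The required radius is the distance from (2, -2) to the farthest point.
Squared distances: 32, 1, 4, 13.
Maximum is 32, attained at A.
r = √32 ≈ 5.66.

5.66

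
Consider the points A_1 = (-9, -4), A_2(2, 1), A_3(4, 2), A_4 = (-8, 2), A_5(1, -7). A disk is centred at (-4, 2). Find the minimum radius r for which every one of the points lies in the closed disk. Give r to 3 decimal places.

10.296

The required radius is the distance from (-4, 2) to the farthest point.
Squared distances: 61, 37, 64, 16, 106.
Maximum is 106, attained at A_5.
r = √106 ≈ 10.296.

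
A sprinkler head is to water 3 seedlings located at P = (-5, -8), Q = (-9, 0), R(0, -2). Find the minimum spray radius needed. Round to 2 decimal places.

5.03

Side lengths²: PQ² = 80, PR² = 61, QR² = 85.
Since QR² = 85 < 80 + 61 = 141, the triangle is acute, so the smallest enclosing circle is the circumcircle.
Circumcentre = (-4.9375, -2.96875), r² = 25.3173828125.
r = √(25.3173828125) ≈ 5.03.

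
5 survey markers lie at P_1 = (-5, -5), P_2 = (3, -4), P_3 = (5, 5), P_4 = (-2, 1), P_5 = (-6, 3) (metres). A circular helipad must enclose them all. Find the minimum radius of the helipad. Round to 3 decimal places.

7.071

A smallest enclosing disk is always determined by at most three of the input points on its boundary.
The farthest pair is P_1–P_3 with squared distance 200. The circle on this segment as diameter has centre (0, 0) and r² = 200/4 = 50.
Check P_2: distance² to centre = 25 ≤ 50, so it lies inside.
All remaining points lie in this disk, and no smaller disk contains both endpoints, so this is the minimum enclosing circle.
r = √50 ≈ 7.071.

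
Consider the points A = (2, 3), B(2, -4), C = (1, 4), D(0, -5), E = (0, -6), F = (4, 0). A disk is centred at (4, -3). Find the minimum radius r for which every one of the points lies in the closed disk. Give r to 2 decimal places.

The required radius is the distance from (4, -3) to the farthest point.
Squared distances: 40, 5, 58, 20, 25, 9.
Maximum is 58, attained at C.
r = √58 ≈ 7.62.

7.62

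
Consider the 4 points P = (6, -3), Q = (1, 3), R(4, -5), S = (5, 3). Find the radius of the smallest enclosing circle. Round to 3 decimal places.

A smallest enclosing disk is always determined by at most three of the input points on its boundary.
The minimum enclosing circle is determined by three boundary points: Q, R, S.
Their circumcentre is (3, -0.8125) with r² = 18.53515625.
The farthest remaining point P is at distance² 13.78515625 ≤ 18.53515625.
r = √(18.53515625) ≈ 4.305.

4.305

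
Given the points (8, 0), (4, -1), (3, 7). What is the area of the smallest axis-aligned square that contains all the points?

The bounding box has width 5 and height 8.
An axis-aligned square enclosing the set must have side ≥ max(width, height).
So the minimum side is max(5, 8) = 8.
Area = 8² = 64.

64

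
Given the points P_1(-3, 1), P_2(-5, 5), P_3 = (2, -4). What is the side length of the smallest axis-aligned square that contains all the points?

9

The bounding box has width 7 and height 9.
An axis-aligned square enclosing the set must have side ≥ max(width, height).
So the minimum side is max(7, 9) = 9.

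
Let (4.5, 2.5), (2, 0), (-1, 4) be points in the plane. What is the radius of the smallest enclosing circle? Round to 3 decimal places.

2.879

Call the three points A, B, C in the order given.
Side lengths²: AB² = 12.5, AC² = 32.5, BC² = 25.
Since AC² = 32.5 < 25 + 12.5 = 37.5, the triangle is acute, so the smallest enclosing circle is the circumcircle.
Circumcentre = (23/14, 20/7), r² = 1625/196.
r = √(1625/196) ≈ 2.879.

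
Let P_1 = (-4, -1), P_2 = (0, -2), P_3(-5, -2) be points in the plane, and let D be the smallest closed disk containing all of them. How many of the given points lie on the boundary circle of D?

Side lengths²: P_1P_2² = 17, P_1P_3² = 2, P_2P_3² = 25.
Since P_2P_3² = 25 ≥ 17 + 2 = 19, the angle opposite P_2P_3 is not acute, so the smallest enclosing circle has P_2P_3 as diameter.
Centre = midpoint of P_2P_3 = (-2.5, -2), r² = 25/4 = 6.25.
The points at distance exactly r from the centre are P_2, P_3 — 2 points.

2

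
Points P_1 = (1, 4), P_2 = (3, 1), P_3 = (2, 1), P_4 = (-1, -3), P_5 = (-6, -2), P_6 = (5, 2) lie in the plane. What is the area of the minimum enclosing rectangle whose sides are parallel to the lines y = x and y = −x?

52.5

In coordinates u = x + y, v = x − y the rectangle is axis-aligned; the map (x,y)→(u,v) scales areas by 2.
u-values: 5, 4, 3, -4, -8, 7; range = 7 − (-8) = 15.
v-values: -3, 2, 1, 2, -4, 3; range = 3 − (-4) = 7.
Area = (15 × 7) / 2 = 52.5.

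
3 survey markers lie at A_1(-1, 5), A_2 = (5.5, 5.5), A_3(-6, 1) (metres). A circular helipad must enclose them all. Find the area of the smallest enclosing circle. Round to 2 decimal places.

Side lengths²: A_1A_2² = 42.5, A_1A_3² = 41, A_2A_3² = 152.5.
Since A_2A_3² = 152.5 ≥ 42.5 + 41 = 83.5, the angle opposite A_2A_3 is not acute, so the smallest enclosing circle has A_2A_3 as diameter.
Centre = midpoint of A_2A_3 = (-0.25, 3.25), r² = 152.5/4 = 38.125.
Area = π·r² = π·38.125 ≈ 119.77.

119.77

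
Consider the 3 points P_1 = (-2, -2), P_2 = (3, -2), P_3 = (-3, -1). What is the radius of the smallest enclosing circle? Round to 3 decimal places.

3.041

Side lengths²: P_1P_2² = 25, P_1P_3² = 2, P_2P_3² = 37.
Since P_2P_3² = 37 ≥ 25 + 2 = 27, the angle opposite P_2P_3 is not acute, so the smallest enclosing circle has P_2P_3 as diameter.
Centre = midpoint of P_2P_3 = (0, -1.5), r² = 37/4 = 9.25.
r = √(9.25) ≈ 3.041.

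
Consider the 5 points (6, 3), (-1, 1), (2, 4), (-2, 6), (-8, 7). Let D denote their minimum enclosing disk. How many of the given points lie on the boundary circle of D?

2

The minimum enclosing circle of a finite set is fixed by two of the points (as a diameter) or three (as a circumcircle).
The farthest pair is (6, 3)–(-8, 7) with squared distance 212. The circle on this segment as diameter has centre (-1, 5) and r² = 212/4 = 53.
Check (-1, 1): distance² to centre = 16 ≤ 53, so it lies inside.
All remaining points lie in this disk, and no smaller disk contains both endpoints, so this is the minimum enclosing circle.
The points at distance exactly r from the centre are (6, 3), (-8, 7) — 2 points.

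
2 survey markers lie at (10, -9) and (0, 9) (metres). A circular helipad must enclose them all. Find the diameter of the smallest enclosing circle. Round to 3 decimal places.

The smallest circle enclosing two points has them as diameter endpoints.
Centre = midpoint = (5, 0); r² = |(10, -9)−(0, 9)|²/4 = 424/4 = 106.
Diameter = 2r = 2√106 ≈ 20.591.

20.591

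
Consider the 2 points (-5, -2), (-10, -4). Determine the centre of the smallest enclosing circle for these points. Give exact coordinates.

(-7.5, -3)

The smallest circle enclosing two points has them as diameter endpoints.
Centre = midpoint = (-7.5, -3); r² = |(-5, -2)−(-10, -4)|²/4 = 29/4 = 7.25.
Centre = (-7.5, -3).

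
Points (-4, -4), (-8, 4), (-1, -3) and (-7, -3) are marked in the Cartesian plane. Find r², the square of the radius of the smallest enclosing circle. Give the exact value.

The minimum enclosing circle of a finite set is fixed by two of the points (as a diameter) or three (as a circumcircle).
The farthest pair is (-8, 4)–(-1, -3) with squared distance 98. The circle on this segment as diameter has centre (-4.5, 0.5) and r² = 98/4 = 24.5.
Check (-4, -4): distance² to centre = 20.5 ≤ 24.5, so it lies inside.
All remaining points lie in this disk, and no smaller disk contains both endpoints, so this is the minimum enclosing circle.

24.5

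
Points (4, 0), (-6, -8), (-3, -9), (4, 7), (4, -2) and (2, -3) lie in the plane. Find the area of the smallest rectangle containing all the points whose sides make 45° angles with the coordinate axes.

112.5

In coordinates u = x + y, v = x − y the rectangle is axis-aligned; the map (x,y)→(u,v) scales areas by 2.
u-values: 4, -14, -12, 11, 2, -1; range = 11 − (-14) = 25.
v-values: 4, 2, 6, -3, 6, 5; range = 6 − (-3) = 9.
Area = (25 × 9) / 2 = 112.5.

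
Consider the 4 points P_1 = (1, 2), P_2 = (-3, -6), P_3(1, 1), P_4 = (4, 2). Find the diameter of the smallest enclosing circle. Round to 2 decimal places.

A smallest enclosing disk is always determined by at most three of the input points on its boundary.
The farthest pair is P_2–P_4 with squared distance 113. The circle on this segment as diameter has centre (0.5, -2) and r² = 113/4 = 28.25.
Check P_1: distance² to centre = 16.25 ≤ 28.25, so it lies inside.
All remaining points lie in this disk, and no smaller disk contains both endpoints, so this is the minimum enclosing circle.
Diameter = 2r = 2√(28.25) ≈ 10.63.

10.63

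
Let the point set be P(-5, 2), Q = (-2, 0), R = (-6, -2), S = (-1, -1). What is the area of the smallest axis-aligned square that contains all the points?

25

The bounding box has width 5 and height 4.
An axis-aligned square enclosing the set must have side ≥ max(width, height).
So the minimum side is max(5, 4) = 5.
Area = 5² = 25.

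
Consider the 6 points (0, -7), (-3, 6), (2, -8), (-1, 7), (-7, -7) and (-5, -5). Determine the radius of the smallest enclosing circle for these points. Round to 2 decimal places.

The minimum enclosing circle of a finite set is fixed by two of the points (as a diameter) or three (as a circumcircle).
The minimum enclosing circle is determined by three boundary points: (2, -8), (-1, 7), (-7, -7).
Their circumcentre is (-39/22, -21/22) with r² = 15457/242.
The farthest remaining point (-3, 6) is at distance² 12069/242 ≤ 15457/242.
r = √(15457/242) ≈ 7.99.

7.99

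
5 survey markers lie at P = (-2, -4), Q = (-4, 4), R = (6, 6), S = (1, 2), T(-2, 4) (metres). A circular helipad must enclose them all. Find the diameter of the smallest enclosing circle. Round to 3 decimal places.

A smallest enclosing disk is always determined by at most three of the input points on its boundary.
The minimum enclosing circle is determined by three boundary points: P, Q, R.
Their circumcentre is (37/21, 25/21) with r² = 18122/441.
The farthest remaining point T is at distance² 9722/441 ≤ 18122/441.
Diameter = 2r = 2√(18122/441) ≈ 12.821.

12.821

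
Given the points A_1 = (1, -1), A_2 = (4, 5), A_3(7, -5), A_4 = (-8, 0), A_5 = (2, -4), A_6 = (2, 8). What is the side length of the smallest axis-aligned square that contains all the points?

The bounding box has width 15 and height 13.
An axis-aligned square enclosing the set must have side ≥ max(width, height).
So the minimum side is max(15, 13) = 15.

15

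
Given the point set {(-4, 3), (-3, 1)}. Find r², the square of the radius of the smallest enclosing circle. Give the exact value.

The smallest circle enclosing two points has them as diameter endpoints.
Centre = midpoint = (-3.5, 2); r² = |(-4, 3)−(-3, 1)|²/4 = 5/4 = 1.25.

1.25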